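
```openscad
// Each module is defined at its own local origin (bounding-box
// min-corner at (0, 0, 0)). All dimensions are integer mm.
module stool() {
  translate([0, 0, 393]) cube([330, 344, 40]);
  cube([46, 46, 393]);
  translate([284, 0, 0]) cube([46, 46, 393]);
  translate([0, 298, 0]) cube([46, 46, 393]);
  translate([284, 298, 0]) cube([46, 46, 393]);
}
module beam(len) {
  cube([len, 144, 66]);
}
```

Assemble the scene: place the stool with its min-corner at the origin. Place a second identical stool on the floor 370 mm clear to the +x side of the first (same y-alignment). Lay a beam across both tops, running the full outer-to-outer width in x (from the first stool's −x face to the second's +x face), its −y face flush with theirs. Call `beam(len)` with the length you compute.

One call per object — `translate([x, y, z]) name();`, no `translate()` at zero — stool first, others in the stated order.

stool();
translate([700, 0, 0]) stool();
translate([0, 0, 433]) beam(1030);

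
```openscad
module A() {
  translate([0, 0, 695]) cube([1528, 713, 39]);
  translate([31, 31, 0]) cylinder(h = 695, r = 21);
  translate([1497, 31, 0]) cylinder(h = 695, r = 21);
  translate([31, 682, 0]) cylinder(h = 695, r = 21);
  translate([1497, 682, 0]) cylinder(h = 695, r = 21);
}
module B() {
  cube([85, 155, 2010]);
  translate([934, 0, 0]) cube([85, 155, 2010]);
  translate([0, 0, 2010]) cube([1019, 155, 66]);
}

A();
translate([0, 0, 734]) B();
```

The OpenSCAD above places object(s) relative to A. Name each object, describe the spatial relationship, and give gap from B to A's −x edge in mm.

The door frame's min-x is at 0; the table's min-x is 0; gap = 0 mm.

A is a table. B is a door frame. The door frame is on top of the table. The gap from the door frame to the table's −x edge is 0 mm.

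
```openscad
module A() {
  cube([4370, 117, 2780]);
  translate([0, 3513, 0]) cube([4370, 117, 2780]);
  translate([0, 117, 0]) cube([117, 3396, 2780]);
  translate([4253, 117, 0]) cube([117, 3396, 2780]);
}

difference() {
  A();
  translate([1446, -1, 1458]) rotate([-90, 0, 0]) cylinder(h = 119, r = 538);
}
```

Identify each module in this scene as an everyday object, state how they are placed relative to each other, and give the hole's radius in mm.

The subtracted cylinder has r = 538 mm.

A is a house frame. The house frame has a circular hole through its front wall. The hole's radius is 538 mm.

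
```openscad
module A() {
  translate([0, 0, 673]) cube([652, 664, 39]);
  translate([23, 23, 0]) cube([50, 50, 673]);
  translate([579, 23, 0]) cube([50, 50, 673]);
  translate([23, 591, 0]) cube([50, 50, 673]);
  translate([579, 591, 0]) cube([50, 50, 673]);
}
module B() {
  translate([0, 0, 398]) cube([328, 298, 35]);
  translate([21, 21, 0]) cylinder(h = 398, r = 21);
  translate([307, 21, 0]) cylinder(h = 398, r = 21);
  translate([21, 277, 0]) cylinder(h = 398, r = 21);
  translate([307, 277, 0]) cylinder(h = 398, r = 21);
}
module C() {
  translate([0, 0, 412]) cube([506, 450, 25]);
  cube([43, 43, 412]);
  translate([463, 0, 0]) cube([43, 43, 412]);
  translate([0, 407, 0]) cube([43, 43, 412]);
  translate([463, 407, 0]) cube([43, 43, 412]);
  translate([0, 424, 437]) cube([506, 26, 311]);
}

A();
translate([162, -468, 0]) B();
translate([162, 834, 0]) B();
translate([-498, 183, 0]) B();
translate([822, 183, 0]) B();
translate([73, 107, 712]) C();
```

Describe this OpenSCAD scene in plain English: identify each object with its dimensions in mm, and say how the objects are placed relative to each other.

A is a table: top 652 mm (x) × 664 mm (y), 39 mm thick, upper face at z = 712 mm, on four 50×50 mm square legs, each inset 23 mm from the nearest pair of top edges, running from z = 0 to the bottom of the top.

B is a four-legged stool. The seat is a 328×298×35 mm slab whose top surface is at z = 433 mm; four round legs, each 42 mm in diameter, run from the floor (z = 0) to the underside of the seat, each leg's axis is inset half a diameter from the nearest pair of seat edges (so the leg's bounding box is flush with the corner).

C is a chair. The seat is a 506×450×25 mm slab with its top at z = 437 mm, on four 43×43 mm corner legs (flush with the seat edges, standing on z = 0). A flat backrest 26 mm thick, 311 mm tall, spans the full seat width and rises from the seat top along its +y edge, rear face flush with the rear of the seat.

Four stools sit around the table at the −y, +y, −x, +x sides. The chair is on top of the table, centred.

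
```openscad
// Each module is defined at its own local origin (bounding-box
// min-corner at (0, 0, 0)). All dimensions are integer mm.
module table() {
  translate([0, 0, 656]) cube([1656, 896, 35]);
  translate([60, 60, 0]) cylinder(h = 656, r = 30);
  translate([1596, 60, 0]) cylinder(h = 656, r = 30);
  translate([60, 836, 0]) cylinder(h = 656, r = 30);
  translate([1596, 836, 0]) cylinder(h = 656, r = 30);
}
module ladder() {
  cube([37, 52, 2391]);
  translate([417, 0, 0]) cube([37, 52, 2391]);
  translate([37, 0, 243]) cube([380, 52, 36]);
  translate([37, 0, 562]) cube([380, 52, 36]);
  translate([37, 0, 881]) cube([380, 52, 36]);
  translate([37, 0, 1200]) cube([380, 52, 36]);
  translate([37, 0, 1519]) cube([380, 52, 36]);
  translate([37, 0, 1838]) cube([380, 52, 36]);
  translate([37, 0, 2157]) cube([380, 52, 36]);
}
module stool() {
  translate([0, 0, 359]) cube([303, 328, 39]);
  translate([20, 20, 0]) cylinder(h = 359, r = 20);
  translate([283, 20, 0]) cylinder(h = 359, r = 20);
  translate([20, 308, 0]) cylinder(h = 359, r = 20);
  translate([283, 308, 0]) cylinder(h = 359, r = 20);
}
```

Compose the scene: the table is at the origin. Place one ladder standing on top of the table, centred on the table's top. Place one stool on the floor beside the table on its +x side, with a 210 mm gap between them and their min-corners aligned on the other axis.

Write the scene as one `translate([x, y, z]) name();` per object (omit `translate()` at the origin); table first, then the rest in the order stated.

table();
translate([601, 422, 691]) ladder();
translate([1866, 0, 0]) stool();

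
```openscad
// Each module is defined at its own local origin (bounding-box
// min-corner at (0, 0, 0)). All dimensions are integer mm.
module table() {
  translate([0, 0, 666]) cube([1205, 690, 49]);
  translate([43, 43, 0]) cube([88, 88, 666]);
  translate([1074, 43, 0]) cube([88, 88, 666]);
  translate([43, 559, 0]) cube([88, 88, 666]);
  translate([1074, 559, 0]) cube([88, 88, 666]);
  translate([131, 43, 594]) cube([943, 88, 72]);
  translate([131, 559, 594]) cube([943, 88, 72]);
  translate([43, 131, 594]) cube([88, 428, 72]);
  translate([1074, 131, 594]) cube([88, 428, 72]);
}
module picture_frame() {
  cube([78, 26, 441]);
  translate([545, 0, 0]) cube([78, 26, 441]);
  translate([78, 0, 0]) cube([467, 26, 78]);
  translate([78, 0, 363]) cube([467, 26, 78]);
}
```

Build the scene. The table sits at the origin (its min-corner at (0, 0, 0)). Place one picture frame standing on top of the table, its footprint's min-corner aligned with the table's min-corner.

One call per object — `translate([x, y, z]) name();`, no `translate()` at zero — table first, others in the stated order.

table();
translate([0, 0, 715]) picture_frame();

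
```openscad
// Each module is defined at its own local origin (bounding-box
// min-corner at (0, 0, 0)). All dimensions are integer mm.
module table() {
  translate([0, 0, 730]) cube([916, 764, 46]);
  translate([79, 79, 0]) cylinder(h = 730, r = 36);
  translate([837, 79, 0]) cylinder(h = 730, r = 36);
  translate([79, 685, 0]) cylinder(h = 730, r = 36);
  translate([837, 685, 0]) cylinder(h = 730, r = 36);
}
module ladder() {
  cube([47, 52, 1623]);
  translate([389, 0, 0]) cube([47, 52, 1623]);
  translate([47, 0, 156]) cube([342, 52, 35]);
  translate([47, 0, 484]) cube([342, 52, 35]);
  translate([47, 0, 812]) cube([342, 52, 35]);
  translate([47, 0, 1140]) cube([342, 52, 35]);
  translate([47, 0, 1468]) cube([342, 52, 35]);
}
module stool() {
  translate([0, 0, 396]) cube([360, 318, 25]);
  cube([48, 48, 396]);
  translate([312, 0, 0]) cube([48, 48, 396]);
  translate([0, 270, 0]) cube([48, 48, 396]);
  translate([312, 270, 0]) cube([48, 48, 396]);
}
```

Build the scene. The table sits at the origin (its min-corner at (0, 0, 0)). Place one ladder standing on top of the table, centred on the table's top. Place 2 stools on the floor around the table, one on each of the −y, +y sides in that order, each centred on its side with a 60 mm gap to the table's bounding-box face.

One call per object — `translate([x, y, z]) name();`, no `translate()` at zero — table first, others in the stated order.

table();
translate([240, 356, 776]) ladder();
translate([278, -378, 0]) stool();
translate([278, 824, 0]) stool();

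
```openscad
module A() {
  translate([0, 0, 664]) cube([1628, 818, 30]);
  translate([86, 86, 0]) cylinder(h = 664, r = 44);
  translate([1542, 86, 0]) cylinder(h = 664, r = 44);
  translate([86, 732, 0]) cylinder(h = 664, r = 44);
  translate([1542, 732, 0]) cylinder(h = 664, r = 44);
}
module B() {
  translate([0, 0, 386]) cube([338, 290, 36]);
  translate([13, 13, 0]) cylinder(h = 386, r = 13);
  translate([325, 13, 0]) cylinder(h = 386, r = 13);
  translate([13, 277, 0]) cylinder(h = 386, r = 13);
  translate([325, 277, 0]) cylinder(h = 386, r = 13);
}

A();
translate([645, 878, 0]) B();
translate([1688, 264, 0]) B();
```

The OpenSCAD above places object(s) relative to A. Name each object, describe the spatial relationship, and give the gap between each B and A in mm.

A is a table. B is a stool. Two stools sit around the table at the +y, +x sides. The gap between each stool and the table is 60 mm.

Each stool's nearest face is 60 mm from the table's bounding box.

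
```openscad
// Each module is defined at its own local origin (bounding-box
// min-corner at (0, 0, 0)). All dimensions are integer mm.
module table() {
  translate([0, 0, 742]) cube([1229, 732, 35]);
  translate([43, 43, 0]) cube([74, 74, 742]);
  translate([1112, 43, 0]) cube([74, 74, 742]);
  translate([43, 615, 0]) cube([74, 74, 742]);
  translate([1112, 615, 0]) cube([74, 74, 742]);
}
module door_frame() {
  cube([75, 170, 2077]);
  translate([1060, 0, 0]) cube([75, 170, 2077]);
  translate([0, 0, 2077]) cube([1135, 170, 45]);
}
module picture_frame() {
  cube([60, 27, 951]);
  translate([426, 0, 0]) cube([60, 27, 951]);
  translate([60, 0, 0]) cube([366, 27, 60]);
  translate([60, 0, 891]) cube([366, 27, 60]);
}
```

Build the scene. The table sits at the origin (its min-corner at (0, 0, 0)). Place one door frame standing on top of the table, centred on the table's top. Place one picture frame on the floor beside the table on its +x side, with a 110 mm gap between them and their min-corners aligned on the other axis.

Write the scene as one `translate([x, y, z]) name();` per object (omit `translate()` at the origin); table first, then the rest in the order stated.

table();
translate([47, 281, 777]) door_frame();
translate([1339, 0, 0]) picture_frame();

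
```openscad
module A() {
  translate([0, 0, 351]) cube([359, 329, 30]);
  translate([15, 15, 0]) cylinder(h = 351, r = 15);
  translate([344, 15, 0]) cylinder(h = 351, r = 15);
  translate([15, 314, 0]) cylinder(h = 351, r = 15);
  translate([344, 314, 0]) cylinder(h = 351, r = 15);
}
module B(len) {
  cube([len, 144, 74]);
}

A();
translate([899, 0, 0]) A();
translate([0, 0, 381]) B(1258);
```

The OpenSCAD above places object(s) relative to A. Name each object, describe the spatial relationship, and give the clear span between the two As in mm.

Second stool starts at x = 899; first ends at x = 359; clear span = 899 − 359 = 540 mm.

A is a stool. B is a beam. A beam spans the tops of two stools. The clear span between the two stools is 540 mm.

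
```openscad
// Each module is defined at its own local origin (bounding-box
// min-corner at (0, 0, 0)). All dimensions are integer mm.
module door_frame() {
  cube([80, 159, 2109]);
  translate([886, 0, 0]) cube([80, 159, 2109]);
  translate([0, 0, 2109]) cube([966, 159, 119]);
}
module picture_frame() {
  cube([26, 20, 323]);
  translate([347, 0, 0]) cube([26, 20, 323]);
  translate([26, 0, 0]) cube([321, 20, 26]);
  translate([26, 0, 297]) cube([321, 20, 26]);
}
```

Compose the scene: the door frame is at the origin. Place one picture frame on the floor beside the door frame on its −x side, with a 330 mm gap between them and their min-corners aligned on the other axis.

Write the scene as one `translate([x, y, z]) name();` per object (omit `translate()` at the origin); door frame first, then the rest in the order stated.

door_frame();
translate([-703, 0, 0]) picture_frame();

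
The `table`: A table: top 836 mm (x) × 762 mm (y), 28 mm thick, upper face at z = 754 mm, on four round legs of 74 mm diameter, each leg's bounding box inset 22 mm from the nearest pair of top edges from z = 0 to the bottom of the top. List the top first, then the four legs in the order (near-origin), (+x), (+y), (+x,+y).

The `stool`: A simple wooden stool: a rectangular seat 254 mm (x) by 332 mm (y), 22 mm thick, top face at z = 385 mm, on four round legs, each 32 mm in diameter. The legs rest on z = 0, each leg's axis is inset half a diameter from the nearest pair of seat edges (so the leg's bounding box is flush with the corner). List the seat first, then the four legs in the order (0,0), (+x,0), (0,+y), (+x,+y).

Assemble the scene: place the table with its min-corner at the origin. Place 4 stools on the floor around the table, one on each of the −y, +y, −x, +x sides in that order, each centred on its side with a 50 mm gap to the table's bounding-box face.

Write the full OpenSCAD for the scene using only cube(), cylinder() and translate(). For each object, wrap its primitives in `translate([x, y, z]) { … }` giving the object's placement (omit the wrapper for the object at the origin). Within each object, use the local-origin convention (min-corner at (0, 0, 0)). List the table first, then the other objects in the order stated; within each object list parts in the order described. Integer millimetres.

translate([0, 0, 726]) cube([836, 762, 28]);
translate([59, 59, 0]) cylinder(h = 726, r = 37);
translate([777, 59, 0]) cylinder(h = 726, r = 37);
translate([59, 703, 0]) cylinder(h = 726, r = 37);
translate([777, 703, 0]) cylinder(h = 726, r = 37);
translate([291, -382, 0]) {
  translate([0, 0, 363]) cube([254, 332, 22]);
  translate([16, 16, 0]) cylinder(h = 363, r = 16);
  translate([238, 16, 0]) cylinder(h = 363, r = 16);
  translate([16, 316, 0]) cylinder(h = 363, r = 16);
  translate([238, 316, 0]) cylinder(h = 363, r = 16);
}
translate([291, 812, 0]) {
  translate([0, 0, 363]) cube([254, 332, 22]);
  translate([16, 16, 0]) cylinder(h = 363, r = 16);
  translate([238, 16, 0]) cylinder(h = 363, r = 16);
  translate([16, 316, 0]) cylinder(h = 363, r = 16);
  translate([238, 316, 0]) cylinder(h = 363, r = 16);
}
translate([-304, 215, 0]) {
  translate([0, 0, 363]) cube([254, 332, 22]);
  translate([16, 16, 0]) cylinder(h = 363, r = 16);
  translate([238, 16, 0]) cylinder(h = 363, r = 16);
  translate([16, 316, 0]) cylinder(h = 363, r = 16);
  translate([238, 316, 0]) cylinder(h = 363, r = 16);
}
translate([886, 215, 0]) {
  translate([0, 0, 363]) cube([254, 332, 22]);
  translate([16, 16, 0]) cylinder(h = 363, r = 16);
  translate([238, 16, 0]) cylinder(h = 363, r = 16);
  translate([16, 316, 0]) cylinder(h = 363, r = 16);
  translate([238, 316, 0]) cylinder(h = 363, r = 16);
}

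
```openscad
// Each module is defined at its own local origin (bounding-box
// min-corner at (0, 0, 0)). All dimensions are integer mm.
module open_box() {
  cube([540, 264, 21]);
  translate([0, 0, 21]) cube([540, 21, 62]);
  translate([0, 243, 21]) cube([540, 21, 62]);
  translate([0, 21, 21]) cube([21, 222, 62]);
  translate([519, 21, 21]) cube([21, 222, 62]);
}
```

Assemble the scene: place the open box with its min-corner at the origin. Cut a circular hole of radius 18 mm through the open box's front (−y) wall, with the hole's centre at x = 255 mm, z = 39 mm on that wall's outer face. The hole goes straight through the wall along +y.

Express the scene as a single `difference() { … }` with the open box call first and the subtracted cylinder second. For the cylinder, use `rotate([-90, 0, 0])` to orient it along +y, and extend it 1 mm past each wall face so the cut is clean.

difference() {
  open_box();
  translate([255, -1, 39]) rotate([-90, 0, 0]) cylinder(h = 23, r = 18);
}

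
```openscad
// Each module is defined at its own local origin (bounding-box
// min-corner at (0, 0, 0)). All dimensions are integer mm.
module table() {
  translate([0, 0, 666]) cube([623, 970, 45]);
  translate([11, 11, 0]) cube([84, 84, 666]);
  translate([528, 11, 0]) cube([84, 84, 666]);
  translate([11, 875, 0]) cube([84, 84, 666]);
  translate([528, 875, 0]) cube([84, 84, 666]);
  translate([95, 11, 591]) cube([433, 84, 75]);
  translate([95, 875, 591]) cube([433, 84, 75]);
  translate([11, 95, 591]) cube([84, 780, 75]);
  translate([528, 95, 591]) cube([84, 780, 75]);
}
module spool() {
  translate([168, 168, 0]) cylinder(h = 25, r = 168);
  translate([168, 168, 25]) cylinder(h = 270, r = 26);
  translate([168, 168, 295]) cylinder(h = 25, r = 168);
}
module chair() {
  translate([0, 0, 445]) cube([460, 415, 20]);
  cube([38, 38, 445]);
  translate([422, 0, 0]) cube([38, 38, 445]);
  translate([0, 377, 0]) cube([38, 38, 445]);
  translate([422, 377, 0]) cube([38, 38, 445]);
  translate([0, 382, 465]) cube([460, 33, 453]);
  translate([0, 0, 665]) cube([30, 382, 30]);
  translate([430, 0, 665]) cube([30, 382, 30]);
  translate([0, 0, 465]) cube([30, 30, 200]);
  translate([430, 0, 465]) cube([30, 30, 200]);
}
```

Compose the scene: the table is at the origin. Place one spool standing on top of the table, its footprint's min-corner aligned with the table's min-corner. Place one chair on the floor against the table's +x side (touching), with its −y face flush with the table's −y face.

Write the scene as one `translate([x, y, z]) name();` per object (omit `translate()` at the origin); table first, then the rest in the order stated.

table();
translate([0, 0, 711]) spool();
translate([623, 0, 0]) chair();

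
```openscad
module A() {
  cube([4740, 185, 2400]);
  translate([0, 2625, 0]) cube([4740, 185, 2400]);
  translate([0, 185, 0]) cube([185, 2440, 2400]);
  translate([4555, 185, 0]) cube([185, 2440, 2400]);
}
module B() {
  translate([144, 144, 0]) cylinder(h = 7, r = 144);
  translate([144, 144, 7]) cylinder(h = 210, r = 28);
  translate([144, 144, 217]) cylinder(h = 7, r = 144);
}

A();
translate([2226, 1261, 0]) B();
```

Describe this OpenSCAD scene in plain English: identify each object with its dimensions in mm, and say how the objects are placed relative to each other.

A is the wall frame of a small rectangular building: four walls, each 2400 mm tall and 185 mm thick, enclosing a footprint 4740 mm (x) by 2810 mm (y) outside-to-outside, with no floor or roof. The front and back walls (the −y and +y sides) span the full width; the two side walls fit between them.

B is a spool: two coaxial disc flanges of radius 144 mm and thickness 7 mm, joined by a core cylinder of radius 28 mm and height 210 mm. The lower flange rests on z = 0 and the three cylinders share a vertical axis.

The spool sits inside the house frame, centred.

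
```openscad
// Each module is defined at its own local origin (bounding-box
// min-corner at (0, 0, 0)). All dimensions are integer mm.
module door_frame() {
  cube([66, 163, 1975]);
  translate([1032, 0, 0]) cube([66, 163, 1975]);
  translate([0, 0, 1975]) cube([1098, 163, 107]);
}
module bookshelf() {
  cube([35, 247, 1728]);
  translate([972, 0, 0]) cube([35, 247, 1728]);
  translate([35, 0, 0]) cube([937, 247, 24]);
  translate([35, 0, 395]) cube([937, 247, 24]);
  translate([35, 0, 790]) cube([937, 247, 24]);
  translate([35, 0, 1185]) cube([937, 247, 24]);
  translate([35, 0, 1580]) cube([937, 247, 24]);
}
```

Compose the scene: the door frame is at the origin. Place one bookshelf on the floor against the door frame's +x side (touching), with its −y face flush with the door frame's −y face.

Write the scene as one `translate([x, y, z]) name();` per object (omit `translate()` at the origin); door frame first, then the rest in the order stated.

door_frame();
translate([1098, 0, 0]) bookshelf();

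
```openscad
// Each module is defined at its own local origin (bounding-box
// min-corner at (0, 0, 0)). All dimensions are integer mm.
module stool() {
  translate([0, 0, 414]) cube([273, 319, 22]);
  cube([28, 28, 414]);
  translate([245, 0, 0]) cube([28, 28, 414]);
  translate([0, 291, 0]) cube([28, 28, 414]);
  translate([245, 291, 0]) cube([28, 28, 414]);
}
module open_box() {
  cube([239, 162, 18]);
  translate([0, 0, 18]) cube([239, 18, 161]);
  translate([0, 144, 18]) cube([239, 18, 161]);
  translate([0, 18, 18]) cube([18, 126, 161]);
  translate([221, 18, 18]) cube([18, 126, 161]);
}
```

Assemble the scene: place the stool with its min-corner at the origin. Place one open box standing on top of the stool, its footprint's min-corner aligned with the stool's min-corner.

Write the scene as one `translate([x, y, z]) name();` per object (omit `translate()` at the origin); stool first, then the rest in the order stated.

stool();
translate([0, 0, 436]) open_box();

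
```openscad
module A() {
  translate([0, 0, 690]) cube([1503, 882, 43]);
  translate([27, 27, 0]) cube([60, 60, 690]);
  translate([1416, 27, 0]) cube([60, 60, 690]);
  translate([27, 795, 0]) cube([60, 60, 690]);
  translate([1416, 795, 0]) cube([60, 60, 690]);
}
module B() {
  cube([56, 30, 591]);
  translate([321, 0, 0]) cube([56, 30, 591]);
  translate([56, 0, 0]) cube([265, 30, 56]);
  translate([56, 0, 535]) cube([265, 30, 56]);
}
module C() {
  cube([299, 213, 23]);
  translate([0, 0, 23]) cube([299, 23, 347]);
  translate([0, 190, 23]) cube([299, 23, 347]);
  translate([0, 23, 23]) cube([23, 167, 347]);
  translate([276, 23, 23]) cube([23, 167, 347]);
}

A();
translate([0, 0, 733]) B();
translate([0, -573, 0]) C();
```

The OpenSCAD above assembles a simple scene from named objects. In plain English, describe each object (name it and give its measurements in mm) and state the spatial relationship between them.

A is a rectangular dining table. The top is 1503×882×43 mm with its upper surface at z = 733 mm. It stands on four 60×60 mm square legs, each inset 27 mm from the nearest pair of top edges, running from the floor to the underside of the top.

B is a rectangular picture frame lying in the x–z plane (depth along y). The opening is 265 mm wide (x) by 479 mm tall (z), surrounded by a border 56 mm wide on all four sides. The frame is 30 mm deep and is made of two full-height vertical stiles with two horizontal rails fitted between them.

C is an open storage box with external size 299×213×370 mm and wall thickness 23 mm (the base is also 23 mm thick). The base covers the whole footprint; the four walls stand on the base, with the y-facing walls full-width and the x-facing walls fitting between their inner faces.

The picture frame is on top of the table. The open box is on the floor beside the table on its −y side.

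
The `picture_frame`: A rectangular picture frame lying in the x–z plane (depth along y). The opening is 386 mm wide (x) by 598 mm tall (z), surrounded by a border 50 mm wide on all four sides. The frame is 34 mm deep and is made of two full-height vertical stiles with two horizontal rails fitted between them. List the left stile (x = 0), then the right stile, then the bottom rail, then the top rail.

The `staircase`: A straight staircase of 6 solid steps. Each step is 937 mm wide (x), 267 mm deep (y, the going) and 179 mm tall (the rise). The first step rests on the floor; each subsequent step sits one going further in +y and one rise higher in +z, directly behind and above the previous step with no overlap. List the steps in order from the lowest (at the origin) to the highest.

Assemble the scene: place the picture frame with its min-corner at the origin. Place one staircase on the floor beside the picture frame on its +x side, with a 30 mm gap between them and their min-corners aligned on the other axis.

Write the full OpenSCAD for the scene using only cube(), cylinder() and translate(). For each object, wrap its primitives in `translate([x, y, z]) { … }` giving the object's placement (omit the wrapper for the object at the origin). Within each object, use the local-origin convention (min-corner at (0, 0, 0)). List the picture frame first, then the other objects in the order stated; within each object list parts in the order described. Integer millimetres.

cube([50, 34, 698]);
translate([436, 0, 0]) cube([50, 34, 698]);
translate([50, 0, 0]) cube([386, 34, 50]);
translate([50, 0, 648]) cube([386, 34, 50]);
translate([516, 0, 0]) {
  cube([937, 267, 179]);
  translate([0, 267, 179]) cube([937, 267, 179]);
  translate([0, 534, 358]) cube([937, 267, 179]);
  translate([0, 801, 537]) cube([937, 267, 179]);
  translate([0, 1068, 716]) cube([937, 267, 179]);
  translate([0, 1335, 895]) cube([937, 267, 179]);
}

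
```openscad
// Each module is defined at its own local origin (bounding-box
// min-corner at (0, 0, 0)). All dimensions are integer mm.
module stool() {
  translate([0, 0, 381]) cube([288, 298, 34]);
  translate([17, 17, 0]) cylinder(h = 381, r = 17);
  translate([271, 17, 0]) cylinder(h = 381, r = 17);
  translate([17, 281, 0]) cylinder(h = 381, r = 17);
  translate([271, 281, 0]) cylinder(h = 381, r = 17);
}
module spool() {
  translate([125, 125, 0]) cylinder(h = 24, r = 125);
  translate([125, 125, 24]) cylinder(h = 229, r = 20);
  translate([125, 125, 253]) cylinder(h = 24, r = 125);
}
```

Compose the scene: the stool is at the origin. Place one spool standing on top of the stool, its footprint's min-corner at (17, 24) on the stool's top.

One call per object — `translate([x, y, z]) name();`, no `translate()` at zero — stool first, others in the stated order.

stool();
translate([17, 24, 415]) spool();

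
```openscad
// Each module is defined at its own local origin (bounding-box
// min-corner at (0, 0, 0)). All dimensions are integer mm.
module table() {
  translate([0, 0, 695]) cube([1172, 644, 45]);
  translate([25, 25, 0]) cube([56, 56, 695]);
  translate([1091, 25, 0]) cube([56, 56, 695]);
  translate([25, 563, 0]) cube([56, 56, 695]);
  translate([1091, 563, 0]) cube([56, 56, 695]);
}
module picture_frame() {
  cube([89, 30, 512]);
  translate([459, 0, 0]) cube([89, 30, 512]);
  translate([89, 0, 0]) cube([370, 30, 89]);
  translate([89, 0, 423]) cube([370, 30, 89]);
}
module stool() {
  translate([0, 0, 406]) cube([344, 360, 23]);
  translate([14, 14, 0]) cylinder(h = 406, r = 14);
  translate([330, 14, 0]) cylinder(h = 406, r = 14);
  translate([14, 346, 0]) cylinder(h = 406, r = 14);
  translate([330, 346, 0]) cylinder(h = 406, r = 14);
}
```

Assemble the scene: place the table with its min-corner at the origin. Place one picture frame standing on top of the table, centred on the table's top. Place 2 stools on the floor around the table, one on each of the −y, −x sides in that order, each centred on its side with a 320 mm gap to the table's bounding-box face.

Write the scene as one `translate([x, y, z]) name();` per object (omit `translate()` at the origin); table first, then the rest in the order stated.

table();
translate([312, 307, 740]) picture_frame();
translate([414, -680, 0]) stool();
translate([-664, 142, 0]) stool();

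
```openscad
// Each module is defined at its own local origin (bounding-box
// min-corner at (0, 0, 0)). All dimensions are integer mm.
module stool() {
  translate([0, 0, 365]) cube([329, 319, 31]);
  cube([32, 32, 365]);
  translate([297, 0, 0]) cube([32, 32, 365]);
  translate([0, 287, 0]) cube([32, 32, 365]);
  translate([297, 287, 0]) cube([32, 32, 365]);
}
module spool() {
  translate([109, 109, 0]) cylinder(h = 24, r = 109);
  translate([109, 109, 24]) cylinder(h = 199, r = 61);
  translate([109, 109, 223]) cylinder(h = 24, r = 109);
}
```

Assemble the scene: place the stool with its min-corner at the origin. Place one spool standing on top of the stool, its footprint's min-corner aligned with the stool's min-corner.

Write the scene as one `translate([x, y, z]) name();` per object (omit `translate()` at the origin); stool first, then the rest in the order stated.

stool();
translate([0, 0, 396]) spool();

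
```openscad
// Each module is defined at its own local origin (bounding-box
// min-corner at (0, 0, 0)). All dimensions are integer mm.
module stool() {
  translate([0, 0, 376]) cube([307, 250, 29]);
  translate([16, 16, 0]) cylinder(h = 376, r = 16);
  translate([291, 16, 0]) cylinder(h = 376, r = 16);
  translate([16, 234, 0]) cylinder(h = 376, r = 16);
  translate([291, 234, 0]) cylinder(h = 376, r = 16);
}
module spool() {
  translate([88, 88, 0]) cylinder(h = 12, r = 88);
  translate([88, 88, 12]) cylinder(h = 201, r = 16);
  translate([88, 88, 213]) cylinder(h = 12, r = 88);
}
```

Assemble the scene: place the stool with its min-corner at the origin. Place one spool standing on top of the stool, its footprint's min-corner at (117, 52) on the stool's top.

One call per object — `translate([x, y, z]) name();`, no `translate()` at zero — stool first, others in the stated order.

stool();
translate([117, 52, 405]) spool();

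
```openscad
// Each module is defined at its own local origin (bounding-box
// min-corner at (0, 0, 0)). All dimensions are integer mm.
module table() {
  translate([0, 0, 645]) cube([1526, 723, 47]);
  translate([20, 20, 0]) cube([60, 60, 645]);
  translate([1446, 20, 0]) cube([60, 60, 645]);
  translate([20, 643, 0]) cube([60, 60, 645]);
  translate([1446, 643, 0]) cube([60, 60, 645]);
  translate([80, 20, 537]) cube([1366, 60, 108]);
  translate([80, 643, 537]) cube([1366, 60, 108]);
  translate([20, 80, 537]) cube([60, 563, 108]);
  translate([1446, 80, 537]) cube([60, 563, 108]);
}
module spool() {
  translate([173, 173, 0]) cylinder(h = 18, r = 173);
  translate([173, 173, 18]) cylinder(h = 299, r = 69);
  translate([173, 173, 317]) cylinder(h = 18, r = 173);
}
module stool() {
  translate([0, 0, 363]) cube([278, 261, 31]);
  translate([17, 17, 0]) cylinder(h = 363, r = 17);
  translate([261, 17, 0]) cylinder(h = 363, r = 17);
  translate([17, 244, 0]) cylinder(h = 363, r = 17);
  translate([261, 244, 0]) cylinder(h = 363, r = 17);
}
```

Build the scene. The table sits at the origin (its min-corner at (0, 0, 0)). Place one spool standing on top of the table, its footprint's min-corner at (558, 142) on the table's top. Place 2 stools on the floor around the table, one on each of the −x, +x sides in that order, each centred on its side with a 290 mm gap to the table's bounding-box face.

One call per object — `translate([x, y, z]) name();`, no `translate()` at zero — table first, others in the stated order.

table();
translate([558, 142, 692]) spool();
translate([-568, 231, 0]) stool();
translate([1816, 231, 0]) stool();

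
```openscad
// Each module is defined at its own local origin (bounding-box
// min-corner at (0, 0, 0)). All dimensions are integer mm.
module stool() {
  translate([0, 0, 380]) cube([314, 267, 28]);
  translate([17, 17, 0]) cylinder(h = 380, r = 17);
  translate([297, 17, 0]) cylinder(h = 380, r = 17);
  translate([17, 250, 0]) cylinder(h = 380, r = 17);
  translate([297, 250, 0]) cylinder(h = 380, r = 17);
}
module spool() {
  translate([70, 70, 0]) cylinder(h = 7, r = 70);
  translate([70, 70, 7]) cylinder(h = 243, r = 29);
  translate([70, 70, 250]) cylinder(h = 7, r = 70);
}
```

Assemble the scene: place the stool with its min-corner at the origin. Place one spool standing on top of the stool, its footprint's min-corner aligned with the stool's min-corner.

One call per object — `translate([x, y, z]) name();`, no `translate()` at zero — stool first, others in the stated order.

stool();
translate([0, 0, 408]) spool();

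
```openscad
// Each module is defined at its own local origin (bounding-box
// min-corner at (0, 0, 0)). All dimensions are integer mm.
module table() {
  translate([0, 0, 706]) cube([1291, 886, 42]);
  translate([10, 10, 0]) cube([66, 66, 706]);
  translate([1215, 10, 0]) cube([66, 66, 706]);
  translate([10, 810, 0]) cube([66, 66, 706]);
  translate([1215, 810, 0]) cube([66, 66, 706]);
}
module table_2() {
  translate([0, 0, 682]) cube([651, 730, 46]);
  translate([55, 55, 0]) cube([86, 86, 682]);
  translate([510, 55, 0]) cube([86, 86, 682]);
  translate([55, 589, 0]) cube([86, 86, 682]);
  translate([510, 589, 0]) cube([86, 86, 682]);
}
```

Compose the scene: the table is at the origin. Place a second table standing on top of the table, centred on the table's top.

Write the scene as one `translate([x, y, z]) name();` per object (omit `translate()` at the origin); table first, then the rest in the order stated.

table();
translate([320, 78, 748]) table_2();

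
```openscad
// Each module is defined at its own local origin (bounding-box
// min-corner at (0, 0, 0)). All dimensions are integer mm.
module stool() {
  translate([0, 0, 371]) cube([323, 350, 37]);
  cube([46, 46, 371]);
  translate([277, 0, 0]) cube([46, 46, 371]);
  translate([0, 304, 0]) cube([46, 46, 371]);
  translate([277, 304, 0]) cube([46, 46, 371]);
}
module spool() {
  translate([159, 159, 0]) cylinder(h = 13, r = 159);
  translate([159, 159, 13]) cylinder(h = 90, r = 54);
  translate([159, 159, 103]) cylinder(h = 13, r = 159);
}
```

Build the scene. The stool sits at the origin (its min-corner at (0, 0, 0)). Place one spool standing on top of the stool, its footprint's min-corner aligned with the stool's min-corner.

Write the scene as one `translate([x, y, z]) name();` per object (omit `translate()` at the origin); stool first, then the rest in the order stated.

stool();
translate([0, 0, 408]) spool();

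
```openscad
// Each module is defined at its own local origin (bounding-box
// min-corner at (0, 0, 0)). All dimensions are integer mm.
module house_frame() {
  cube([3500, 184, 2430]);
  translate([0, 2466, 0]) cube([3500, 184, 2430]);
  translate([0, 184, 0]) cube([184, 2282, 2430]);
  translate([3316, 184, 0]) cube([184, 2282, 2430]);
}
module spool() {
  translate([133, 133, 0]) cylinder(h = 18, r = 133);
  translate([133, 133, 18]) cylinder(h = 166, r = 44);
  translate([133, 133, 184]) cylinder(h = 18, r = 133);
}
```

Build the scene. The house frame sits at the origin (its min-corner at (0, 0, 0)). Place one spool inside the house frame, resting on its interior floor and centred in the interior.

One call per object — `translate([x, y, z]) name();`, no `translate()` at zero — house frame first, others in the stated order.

house_frame();
translate([1617, 1192, 0]) spool();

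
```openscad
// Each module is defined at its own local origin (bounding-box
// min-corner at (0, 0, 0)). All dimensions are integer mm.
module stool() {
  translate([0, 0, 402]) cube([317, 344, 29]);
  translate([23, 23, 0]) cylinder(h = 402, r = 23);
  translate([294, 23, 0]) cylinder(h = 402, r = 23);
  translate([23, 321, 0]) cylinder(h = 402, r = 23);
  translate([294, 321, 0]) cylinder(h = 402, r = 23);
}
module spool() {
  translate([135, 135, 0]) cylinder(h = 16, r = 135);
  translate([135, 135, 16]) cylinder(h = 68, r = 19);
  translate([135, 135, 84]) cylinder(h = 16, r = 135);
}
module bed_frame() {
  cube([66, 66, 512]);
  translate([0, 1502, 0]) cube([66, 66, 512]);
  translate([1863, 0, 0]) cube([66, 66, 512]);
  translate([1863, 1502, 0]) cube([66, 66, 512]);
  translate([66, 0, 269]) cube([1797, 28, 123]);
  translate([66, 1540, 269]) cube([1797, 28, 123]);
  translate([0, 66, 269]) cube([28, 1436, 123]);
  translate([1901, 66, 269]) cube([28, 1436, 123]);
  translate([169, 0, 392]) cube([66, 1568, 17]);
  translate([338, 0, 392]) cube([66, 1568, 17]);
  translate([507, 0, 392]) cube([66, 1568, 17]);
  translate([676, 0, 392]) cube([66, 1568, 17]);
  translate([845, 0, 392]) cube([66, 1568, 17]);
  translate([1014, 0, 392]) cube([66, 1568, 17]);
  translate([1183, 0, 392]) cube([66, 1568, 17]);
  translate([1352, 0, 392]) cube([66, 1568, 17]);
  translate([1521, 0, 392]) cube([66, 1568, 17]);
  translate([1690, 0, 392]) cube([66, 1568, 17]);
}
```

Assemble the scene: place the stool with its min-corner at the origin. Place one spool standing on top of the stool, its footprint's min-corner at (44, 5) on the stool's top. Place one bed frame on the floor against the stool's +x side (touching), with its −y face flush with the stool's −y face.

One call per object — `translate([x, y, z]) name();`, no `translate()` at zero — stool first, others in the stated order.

stool();
translate([44, 5, 431]) spool();
translate([317, 0, 0]) bed_frame();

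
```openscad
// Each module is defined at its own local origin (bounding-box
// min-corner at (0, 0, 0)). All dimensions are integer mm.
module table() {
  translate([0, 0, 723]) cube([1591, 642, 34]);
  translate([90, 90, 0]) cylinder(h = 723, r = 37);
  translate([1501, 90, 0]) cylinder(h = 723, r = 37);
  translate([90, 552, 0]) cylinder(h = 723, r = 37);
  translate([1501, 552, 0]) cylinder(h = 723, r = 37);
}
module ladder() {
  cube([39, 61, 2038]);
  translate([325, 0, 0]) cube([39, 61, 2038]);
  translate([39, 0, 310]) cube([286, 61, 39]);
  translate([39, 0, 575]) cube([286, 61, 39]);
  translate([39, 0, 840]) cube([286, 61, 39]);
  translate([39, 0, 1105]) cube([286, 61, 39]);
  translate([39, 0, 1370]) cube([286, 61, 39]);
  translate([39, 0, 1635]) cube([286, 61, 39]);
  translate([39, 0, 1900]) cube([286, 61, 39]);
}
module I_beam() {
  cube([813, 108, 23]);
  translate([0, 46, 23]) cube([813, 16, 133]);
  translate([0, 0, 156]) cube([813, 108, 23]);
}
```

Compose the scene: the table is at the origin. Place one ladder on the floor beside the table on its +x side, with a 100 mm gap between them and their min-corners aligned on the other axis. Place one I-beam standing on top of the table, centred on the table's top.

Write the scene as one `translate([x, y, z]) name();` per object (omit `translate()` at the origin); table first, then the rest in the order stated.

table();
translate([1691, 0, 0]) ladder();
translate([389, 267, 757]) I_beam();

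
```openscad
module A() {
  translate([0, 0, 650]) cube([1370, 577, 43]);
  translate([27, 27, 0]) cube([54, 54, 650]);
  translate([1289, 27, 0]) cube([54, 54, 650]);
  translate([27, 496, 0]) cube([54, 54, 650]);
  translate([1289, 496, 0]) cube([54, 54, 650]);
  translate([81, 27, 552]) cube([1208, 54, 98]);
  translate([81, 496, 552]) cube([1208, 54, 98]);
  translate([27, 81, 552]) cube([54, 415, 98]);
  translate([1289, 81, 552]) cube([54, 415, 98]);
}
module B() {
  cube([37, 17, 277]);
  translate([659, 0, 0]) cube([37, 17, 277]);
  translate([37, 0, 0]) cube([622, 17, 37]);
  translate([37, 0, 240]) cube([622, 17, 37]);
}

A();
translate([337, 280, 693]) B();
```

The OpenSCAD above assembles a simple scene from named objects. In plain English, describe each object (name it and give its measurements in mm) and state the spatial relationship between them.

A is a table with a 1370×577 mm rectangular top, 43 mm thick, top surface at z = 693 mm, supported by four 54×54 mm square legs, each inset 27 mm from the nearest pair of top edges, running from the floor. Four apron rails, 54 mm thick and 98 mm tall, run between adjacent legs with their top edges flush with the underside of the top and their outer faces flush with the legs' outer faces.

B is a picture frame with a 622×203 mm rectangular opening (x by z) and a uniform 37 mm border on every side. Frame depth is 17 mm along y. It is built from two vertical stiles running the full outside height and two horizontal rails spanning the gap between the stiles.

The picture frame is on top of the table, centred.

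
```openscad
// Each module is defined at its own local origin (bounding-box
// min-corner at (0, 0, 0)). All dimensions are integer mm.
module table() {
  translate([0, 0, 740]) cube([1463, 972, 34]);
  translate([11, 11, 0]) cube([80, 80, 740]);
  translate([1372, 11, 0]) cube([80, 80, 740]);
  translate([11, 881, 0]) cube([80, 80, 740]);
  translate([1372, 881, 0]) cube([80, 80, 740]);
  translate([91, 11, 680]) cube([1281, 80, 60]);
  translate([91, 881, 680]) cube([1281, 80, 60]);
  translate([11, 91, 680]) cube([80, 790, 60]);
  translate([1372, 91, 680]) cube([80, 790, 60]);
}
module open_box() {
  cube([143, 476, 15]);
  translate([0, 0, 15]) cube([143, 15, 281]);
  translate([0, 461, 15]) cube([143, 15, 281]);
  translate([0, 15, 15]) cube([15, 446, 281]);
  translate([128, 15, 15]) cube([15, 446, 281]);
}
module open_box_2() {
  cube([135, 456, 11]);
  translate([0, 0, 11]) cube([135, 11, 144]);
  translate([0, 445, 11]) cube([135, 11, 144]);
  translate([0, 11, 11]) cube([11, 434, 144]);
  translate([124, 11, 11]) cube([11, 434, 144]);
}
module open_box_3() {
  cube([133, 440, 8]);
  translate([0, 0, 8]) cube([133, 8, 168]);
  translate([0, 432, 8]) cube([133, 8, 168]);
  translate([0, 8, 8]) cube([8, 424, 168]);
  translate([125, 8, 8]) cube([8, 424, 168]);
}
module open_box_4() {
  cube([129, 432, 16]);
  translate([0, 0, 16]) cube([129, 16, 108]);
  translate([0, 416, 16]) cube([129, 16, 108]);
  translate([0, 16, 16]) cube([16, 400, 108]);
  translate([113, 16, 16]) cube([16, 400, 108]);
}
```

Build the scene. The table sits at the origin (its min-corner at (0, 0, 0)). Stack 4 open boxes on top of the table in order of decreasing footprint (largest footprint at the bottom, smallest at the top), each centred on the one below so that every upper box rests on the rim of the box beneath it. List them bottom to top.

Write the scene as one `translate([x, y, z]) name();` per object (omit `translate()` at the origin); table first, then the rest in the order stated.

table();
translate([660, 248, 774]) open_box();
translate([664, 258, 1070]) open_box_2();
translate([665, 266, 1225]) open_box_3();
translate([667, 270, 1401]) open_box_4();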